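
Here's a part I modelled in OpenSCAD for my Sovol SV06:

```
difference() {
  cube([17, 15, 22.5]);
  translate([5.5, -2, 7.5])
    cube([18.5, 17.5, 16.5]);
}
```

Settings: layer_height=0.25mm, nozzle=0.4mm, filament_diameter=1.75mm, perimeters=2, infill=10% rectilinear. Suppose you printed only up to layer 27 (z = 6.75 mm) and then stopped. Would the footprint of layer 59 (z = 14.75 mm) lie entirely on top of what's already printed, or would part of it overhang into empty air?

Compare the two slices. At z = 6.75: the cube (footprint 17×15) is included at this height (area 255.00 mm²); the cube at (5.5, -2) is absent (z outside [7.5, 24]); After the difference (first − rest): none of the subtracted shapes is present at this height, so the 17×15 cube is unchanged — area = 255.00 mm². At z = 14.75: the 17×15 cube contributes its full rectangle (area 255.00 mm²); the cube at (5.5, -2) (footprint 18.5×17.5) is included at this height (area 323.75 mm²); After the difference (first − rest): starting from the 17×15 cube (255.00 mm²), the 18.5×17.5 cube at (5.5, -2) partially overlaps it — only the 172.50 mm² overlap (of its 323.75 mm²) is removed, clipping the outline — area = 82.50 mm². Checking containment: the cross-section at z = 14.75 is a subset of the cross-section at z = 6.75.

entirely on top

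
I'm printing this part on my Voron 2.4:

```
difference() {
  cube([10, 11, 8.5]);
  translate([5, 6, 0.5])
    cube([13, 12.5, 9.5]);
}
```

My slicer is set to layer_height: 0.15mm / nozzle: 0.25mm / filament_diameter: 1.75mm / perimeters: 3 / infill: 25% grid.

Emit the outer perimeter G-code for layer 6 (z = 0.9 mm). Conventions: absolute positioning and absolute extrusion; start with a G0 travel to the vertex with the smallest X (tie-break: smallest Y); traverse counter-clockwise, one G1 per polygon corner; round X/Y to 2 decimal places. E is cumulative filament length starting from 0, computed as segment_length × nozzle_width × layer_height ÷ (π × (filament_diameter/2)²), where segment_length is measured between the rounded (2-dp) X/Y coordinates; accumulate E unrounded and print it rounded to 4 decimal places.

G0 X0.00 Y0.00 Z0.90
G1 X10.00 Y0.00 E0.1559
G1 X10.00 Y6.00 E0.2495
G1 X5.00 Y6.00 E0.3274
G1 X5.00 Y11.00 E0.4054
G1 X0.00 Y11.00 E0.4833
G1 X0.00 Y0.00 E0.6548

At z = 0.9 mm: the cube (footprint 10×11) is included at this height; the cube at (5, 6) (footprint 13×12.5) is included at this height; After the difference (first − rest): starting from the 10×11 cube, the 13×12.5 cube at (5, 6) partially overlaps it — only the 25.00 mm² overlap (of its 162.50 mm²) is removed, clipping the outline — 1 connected region. The outline is a single polygon with 6 vertices. Extrusion per mm of travel: 0.25 × 0.15 / (π × 0.875²) = 0.015591. Accumulating E over each segment gives final E = 0.6548.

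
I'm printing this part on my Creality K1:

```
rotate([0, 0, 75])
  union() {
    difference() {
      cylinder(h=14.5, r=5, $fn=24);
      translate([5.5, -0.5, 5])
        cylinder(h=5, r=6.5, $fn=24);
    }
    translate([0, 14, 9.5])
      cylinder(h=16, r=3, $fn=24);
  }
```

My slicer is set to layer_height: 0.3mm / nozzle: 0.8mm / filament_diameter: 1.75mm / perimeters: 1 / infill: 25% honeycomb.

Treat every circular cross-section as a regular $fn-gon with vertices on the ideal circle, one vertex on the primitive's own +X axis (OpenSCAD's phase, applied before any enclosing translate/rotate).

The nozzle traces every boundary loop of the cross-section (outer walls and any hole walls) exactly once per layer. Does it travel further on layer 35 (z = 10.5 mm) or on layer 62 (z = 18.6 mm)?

Layer 35 (z = 10.5): the r=5 cylinder gives a regular 24-gon of circumradius 5 (constant along its height) (perimeter = 2·24·5.000·sin(180°/24) = 31.33 mm); the cylinder at (5.5, -0.5) is not intersected at this z (z outside [5, 10]); Subtracting the remaining from the first: none of the subtracted shapes is present at this height, so the r=5 cylinder is unchanged — boundary = 31.33 mm; the cylinder at (0, 14): section is a regular 24-gon, circumradius r=3 (perimeter = 2·24·3.000·sin(180°/24) = 18.80 mm); Combining (union): the 2 present regions are separate (no shared area or edge), so areas and boundary lengths simply add and each stays a separate island — boundary = 50.12 mm; (rotated 75° about Z; rotation is an isometry so areas/perimeters/island counts are preserved). So its perimeter = 50.12 mm. Layer 62 (z = 18.6): the cylinder is not intersected at this z (z outside [0, 14.5]); the cylinder at (5.5, -0.5) does not reach this height (z outside [5, 10]); After the difference (first − rest): the first operand is absent here, so nothing remains; the cylinder at (0, 14): section is a regular 24-gon, circumradius r=3 (perimeter = 2·24·3.000·sin(180°/24) = 18.80 mm); Combining (union): only the r=3 cylinder at (0, 14) is present, so the union is just that shape — boundary = 18.80 mm; (rotated 75° about Z; rotation is an isometry so areas/perimeters/island counts are preserved). So its perimeter = 18.80 mm. Layer 35 is larger (50.12 vs 18.80 mm).

layer 35 (z = 10.5 mm)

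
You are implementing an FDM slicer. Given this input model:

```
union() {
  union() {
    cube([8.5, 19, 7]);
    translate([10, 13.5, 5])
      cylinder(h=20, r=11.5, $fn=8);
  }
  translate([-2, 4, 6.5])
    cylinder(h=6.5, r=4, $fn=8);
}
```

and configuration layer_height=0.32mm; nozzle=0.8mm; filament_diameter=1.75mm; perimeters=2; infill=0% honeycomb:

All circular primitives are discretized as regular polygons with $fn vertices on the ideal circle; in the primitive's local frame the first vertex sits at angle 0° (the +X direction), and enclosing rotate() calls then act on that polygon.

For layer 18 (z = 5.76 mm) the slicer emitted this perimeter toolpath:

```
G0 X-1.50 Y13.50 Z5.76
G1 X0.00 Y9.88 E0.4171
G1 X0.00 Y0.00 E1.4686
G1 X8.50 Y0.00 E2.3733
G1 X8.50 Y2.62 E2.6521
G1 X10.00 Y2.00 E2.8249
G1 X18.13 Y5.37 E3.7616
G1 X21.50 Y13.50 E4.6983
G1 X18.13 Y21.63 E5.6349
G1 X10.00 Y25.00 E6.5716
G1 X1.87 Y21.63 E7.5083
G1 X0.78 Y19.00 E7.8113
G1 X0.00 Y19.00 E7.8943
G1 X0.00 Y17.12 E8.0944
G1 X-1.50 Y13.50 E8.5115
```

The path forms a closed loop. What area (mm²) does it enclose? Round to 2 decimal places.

Apply the shoelace formula to the sequence of (X, Y) vertices; enclosed area = 415.47 mm².

415.47 mm²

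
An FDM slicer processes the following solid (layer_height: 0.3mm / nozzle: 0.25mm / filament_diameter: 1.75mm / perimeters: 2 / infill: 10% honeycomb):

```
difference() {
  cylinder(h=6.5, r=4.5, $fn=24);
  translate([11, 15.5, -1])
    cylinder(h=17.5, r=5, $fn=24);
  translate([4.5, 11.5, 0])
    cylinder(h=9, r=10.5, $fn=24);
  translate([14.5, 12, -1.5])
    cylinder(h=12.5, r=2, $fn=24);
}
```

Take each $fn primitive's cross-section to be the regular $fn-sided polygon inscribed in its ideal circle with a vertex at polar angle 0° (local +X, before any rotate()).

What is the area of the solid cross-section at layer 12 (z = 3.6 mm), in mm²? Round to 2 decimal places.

49.88 mm²

At z = 3.6 mm: the r=4.5 cylinder contributes a regular 24-gon of circumradius 4.5 (area = (24/2)·4.500²·sin(360°/24) = 62.89 mm²); the cylinder at (11, 15.5): section is a regular 24-gon, circumradius r=5 (area = (24/2)·5.000²·sin(360°/24) = 77.65 mm²); the r=10.5 cylinder at (4.5, 11.5) contributes a regular 24-gon of circumradius 10.5 (area = (24/2)·10.500²·sin(360°/24) = 342.42 mm²); the cylinder at (14.5, 12): section is a regular 24-gon, circumradius r=2 (area = (24/2)·2.000²·sin(360°/24) = 12.42 mm²); After the difference (first − rest): starting from the r=4.5 cylinder (62.89 mm²), the r=5 cylinder at (11, 15.5) misses the remaining region (no effect); the r=10.5 cylinder at (4.5, 11.5) partially overlaps it — only the 13.01 mm² overlap (of its 342.42 mm²) is removed, clipping the outline; the r=2 cylinder at (14.5, 12) misses the remaining region (no effect) — area = 49.88 mm². Overall, the cross-section is a single solid region. Net area = 49.88 mm².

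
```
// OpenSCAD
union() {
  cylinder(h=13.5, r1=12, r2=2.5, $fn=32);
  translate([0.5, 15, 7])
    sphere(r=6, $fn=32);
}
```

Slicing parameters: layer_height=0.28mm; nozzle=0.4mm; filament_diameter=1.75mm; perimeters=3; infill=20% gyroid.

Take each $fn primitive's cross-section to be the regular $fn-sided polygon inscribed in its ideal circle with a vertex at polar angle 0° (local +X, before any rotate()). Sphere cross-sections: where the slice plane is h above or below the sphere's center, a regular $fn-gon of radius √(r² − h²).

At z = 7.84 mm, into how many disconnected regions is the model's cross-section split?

At z = 7.84 mm: the cone (r1=12→r2=2.5) has section circumradius 6.483 here — a regular 32-gon; the r=6 sphere at (0.5, 15) contributes a regular 32-gon of circumradius √(6²−0.84²) = 5.941; Taking the union: the 2 present regions are separate (no shared area or edge), so areas and boundary lengths simply add and each stays a separate island — 2 connected regions. The result has 2 disconnected regions.

2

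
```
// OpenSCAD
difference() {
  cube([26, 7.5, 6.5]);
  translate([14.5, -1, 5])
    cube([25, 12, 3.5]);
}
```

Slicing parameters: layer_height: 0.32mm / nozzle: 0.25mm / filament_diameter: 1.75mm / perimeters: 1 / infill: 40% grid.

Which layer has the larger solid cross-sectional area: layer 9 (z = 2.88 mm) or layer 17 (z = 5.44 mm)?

layer 9 (z = 2.88 mm)

Layer 9 (z = 2.88): the cube (footprint 26×7.5) is included at this height (area 195.00 mm²); the cube at (14.5, -1) does not reach this height (z outside [5, 8.5]); After the difference (first − rest): none of the subtracted shapes is present at this height, so the 26×7.5 cube is unchanged — area = 195.00 mm². So its area = 195.00 mm². Layer 17 (z = 5.44): the cube (footprint 26×7.5) is included at this height (area 195.00 mm²); the cube at (14.5, -1) (footprint 25×12) is included at this height (area 300.00 mm²); Taking the first minus the rest: starting from the 26×7.5 cube (195.00 mm²), the 25×12 cube at (14.5, -1) partially overlaps it — only the 86.25 mm² overlap (of its 300.00 mm²) is removed, clipping the outline — area = 108.75 mm². So its area = 108.75 mm². Layer 9 is larger (195.00 vs 108.75 mm²).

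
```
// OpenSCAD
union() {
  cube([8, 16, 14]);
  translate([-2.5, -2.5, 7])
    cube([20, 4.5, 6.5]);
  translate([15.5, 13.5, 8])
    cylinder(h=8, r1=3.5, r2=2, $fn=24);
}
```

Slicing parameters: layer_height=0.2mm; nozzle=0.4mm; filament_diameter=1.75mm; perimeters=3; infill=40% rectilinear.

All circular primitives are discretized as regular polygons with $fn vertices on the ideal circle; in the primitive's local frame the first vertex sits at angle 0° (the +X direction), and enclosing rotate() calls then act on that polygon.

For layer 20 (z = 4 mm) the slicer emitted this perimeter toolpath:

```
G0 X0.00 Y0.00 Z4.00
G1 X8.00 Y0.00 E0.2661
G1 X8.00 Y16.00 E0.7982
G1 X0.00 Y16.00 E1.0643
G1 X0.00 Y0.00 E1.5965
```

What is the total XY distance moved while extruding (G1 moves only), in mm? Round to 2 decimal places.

48.00 mm

Sum the Euclidean lengths of each G1 segment: total = 48.00 mm.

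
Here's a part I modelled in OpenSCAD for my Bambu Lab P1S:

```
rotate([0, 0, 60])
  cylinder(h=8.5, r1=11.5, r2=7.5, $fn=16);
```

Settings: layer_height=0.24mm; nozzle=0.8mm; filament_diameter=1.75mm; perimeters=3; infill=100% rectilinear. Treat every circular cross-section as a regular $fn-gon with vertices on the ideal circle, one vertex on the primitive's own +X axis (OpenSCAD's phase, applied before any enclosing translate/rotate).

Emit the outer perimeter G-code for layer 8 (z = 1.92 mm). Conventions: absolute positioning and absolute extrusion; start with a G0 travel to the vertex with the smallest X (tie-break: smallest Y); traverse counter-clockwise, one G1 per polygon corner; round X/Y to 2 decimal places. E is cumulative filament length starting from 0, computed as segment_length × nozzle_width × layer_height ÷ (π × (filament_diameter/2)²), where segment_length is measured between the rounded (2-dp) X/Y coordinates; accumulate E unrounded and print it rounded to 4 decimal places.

At z = 1.92 mm: the cone: at t=0.226 of its height the radius interpolates to r₁+(r₂−r₁)t = 10.596, giving a regular 16-gon of that circumradius; (rotated 60° about Z; rotation is an isometry so areas/perimeters/island counts are preserved). The outline is a single polygon with 16 vertices. Extrusion per mm of travel: 0.8 × 0.24 / (π × 0.875²) = 0.079824. Accumulating E over each segment gives final E = 5.2822.

G0 X-10.51 Y1.38 Z1.92
G1 X-10.24 Y-2.74 E0.3296
G1 X-8.41 Y-6.45 E0.6598
G1 X-5.30 Y-9.18 E0.9901
G1 X-1.38 Y-10.51 E1.3206
G1 X2.74 Y-10.24 E1.6501
G1 X6.45 Y-8.41 E1.9804
G1 X9.18 Y-5.30 E2.3107
G1 X10.51 Y-1.38 E2.6411
G1 X10.24 Y2.74 E2.9707
G1 X8.41 Y6.45 E3.3009
G1 X5.30 Y9.18 E3.6313
G1 X1.38 Y10.51 E3.9617
G1 X-2.74 Y10.24 E4.2913
G1 X-6.45 Y8.41 E4.6215
G1 X-9.18 Y5.30 E4.9518
G1 X-10.51 Y1.38 E5.2822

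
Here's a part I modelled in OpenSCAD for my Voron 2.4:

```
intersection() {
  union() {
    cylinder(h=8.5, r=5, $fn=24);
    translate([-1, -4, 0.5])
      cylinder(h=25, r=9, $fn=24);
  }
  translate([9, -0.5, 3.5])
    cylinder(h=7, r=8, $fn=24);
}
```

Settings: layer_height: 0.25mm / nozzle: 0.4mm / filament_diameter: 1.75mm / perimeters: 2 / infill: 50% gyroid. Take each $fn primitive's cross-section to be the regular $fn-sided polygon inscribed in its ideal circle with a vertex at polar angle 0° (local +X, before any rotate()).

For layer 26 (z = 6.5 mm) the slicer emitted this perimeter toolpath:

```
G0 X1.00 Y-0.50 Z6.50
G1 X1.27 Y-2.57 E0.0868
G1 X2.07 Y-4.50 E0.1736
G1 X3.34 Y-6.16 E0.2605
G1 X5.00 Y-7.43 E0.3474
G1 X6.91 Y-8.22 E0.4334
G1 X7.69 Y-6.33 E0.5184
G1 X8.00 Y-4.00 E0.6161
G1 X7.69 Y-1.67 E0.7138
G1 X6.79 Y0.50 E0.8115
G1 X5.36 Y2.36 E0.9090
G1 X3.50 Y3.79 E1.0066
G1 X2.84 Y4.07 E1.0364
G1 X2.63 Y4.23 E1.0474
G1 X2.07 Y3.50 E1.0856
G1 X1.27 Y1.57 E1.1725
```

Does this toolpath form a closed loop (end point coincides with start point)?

no

Start point (G0): (1.00, -0.50). End point (last G1): the path does not return to the start — open.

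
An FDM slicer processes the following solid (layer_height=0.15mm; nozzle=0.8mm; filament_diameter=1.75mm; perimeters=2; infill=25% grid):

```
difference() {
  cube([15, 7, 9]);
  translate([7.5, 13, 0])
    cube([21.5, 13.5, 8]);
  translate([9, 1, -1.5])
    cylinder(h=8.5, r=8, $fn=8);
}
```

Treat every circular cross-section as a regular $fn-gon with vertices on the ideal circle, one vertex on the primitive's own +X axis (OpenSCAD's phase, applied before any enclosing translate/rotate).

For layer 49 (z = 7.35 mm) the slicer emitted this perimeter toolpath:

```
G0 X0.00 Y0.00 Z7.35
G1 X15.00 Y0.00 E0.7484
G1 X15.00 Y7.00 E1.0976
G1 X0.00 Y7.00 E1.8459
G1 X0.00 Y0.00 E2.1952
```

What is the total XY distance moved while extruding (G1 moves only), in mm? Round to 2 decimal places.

Sum the Euclidean lengths of each G1 segment: total = 44.00 mm.

44.00 mm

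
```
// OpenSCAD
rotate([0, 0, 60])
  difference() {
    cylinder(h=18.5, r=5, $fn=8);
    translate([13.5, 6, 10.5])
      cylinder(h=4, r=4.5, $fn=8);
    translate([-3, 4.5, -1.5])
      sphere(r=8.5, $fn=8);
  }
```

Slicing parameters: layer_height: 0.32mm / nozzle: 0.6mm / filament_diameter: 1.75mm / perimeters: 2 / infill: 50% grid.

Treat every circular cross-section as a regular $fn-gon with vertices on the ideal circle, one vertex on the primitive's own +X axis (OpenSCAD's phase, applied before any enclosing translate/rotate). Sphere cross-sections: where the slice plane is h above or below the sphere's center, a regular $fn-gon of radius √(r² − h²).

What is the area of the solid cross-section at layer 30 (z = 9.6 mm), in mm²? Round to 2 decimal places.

At z = 9.6 mm: the r=5 cylinder gives a regular 8-gon of circumradius 5 (constant along its height) (area = (8/2)·5.000²·sin(360°/8) = 70.71 mm²); the cylinder at (13.5, 6) is not intersected at this z (z outside [10.5, 14.5]); the sphere at (-3, 4.5) does not reach this height (|z−center|=11.100 > r=8.5); Taking the first minus the rest: none of the subtracted shapes is present at this height, so the r=5 cylinder is unchanged — area = 70.71 mm²; (rotated 60° about Z; rotation is an isometry so areas/perimeters/island counts are preserved). Overall, the cross-section is a single solid region. Net area = 70.71 mm².

70.71 mm²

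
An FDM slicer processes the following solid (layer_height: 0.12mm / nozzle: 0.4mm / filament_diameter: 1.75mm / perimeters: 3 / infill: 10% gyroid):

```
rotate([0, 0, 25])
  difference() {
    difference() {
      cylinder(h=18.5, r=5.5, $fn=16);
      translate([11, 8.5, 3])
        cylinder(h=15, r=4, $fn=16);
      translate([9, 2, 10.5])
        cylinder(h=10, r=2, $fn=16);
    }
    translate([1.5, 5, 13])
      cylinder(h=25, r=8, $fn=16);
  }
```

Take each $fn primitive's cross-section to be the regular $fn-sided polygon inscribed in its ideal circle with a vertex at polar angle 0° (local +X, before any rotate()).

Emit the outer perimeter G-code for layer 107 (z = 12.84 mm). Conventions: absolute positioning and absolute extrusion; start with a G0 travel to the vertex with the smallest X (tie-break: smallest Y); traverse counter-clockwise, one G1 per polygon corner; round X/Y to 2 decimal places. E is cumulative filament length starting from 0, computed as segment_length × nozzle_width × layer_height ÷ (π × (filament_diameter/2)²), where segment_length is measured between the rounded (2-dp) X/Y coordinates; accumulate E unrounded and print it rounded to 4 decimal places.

G0 X-5.49 Y-0.24 Z12.84
G1 X-4.98 Y-2.32 E0.0427
G1 X-3.72 Y-4.06 E0.0856
G1 X-1.88 Y-5.17 E0.1285
G1 X0.24 Y-5.49 E0.1713
G1 X2.32 Y-4.98 E0.2140
G1 X4.06 Y-3.72 E0.2569
G1 X5.17 Y-1.88 E0.2998
G1 X5.49 Y0.24 E0.3426
G1 X4.98 Y2.32 E0.3853
G1 X3.72 Y4.06 E0.4282
G1 X1.88 Y5.17 E0.4711
G1 X-0.24 Y5.49 E0.5138
G1 X-2.32 Y4.98 E0.5566
G1 X-4.06 Y3.72 E0.5994
G1 X-5.17 Y1.88 E0.6423
G1 X-5.49 Y-0.24 E0.6851

At z = 12.84 mm: the r=5.5 cylinder gives a regular 16-gon of circumradius 5.5 (constant along its height); the cylinder at (11, 8.5): section is a regular 16-gon, circumradius r=4; the cylinder at (9, 2): section is a regular 16-gon, circumradius r=2; Subtracting the remaining from the first: starting from the r=5.5 cylinder, the r=4 cylinder at (11, 8.5) misses the remaining region (no effect); the r=2 cylinder at (9, 2) misses the remaining region (no effect) — 1 connected region; the cylinder at (1.5, 5) is absent (z outside [13, 38]); After the difference (first − rest): none of the subtracted shapes is present at this height, so that combined region is unchanged — 1 connected region; (whole slice rotated 25° about Z — lengths, areas and connectivity unchanged). The outline is a single polygon with 16 vertices. Extrusion per mm of travel: 0.4 × 0.12 / (π × 0.875²) = 0.019956. Accumulating E over each segment gives final E = 0.6851.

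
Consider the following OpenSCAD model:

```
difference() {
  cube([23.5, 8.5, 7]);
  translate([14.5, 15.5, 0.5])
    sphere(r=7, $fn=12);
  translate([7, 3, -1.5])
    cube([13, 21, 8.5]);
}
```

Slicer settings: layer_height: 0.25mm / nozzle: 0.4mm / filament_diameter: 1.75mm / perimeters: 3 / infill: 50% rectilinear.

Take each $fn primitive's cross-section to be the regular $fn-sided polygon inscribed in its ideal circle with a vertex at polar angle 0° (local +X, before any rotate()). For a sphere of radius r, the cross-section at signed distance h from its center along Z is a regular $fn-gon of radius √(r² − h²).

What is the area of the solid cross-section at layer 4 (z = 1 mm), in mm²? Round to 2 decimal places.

128.25 mm²

At z = 1 mm: the 23.5×8.5 cube contributes its full rectangle (area 199.75 mm²); the r=7 sphere at (14.5, 15.5) contributes a regular 12-gon of circumradius √(7²−0.5²) = 6.982 (area = (12/2)·6.982²·sin(360°/12) = 146.25 mm²); the cube at (7, 3) (footprint 13×21) is included at this height (area 273.00 mm²); After the difference (first − rest): starting from the 23.5×8.5 cube (199.75 mm²), the r=7 sphere at (14.5, 15.5) misses the remaining region (no effect); the 13×21 cube at (7, 3) partially overlaps it — only the 71.50 mm² overlap (of its 273.00 mm²) is removed, clipping the outline — area = 128.25 mm². Overall, the cross-section is a single solid region. Net area = 128.25 mm².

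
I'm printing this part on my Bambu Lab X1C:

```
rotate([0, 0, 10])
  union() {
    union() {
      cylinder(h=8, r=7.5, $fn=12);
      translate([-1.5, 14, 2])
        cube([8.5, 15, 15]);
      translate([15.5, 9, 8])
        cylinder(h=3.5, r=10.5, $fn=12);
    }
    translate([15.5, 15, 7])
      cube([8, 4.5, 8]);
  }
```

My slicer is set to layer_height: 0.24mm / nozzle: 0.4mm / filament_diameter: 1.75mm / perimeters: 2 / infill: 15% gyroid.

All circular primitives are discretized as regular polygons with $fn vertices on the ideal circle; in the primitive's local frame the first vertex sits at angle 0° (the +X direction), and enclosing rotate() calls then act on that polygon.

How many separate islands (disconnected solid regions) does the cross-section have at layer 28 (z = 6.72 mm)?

2

At z = 6.72 mm: the cylinder: section is a regular 12-gon, circumradius r=7.5; the cube at (-1.5, 14) (footprint 8.5×15) is included at this height; the cylinder at (15.5, 9) is not intersected at this z (z outside [8, 11.5]); Merging all regions: the 2 present regions are separate (no shared area or edge), so areas and boundary lengths simply add and each stays a separate island — 2 connected regions; the cube at (15.5, 15) does not reach this height (z outside [7, 15]); Taking the union: only that combined region is present, so the union is just that shape — 2 connected regions; (whole slice rotated 10° about Z — lengths, areas and connectivity unchanged). Overall, the cross-section has 2 separate islands. Island count = 2.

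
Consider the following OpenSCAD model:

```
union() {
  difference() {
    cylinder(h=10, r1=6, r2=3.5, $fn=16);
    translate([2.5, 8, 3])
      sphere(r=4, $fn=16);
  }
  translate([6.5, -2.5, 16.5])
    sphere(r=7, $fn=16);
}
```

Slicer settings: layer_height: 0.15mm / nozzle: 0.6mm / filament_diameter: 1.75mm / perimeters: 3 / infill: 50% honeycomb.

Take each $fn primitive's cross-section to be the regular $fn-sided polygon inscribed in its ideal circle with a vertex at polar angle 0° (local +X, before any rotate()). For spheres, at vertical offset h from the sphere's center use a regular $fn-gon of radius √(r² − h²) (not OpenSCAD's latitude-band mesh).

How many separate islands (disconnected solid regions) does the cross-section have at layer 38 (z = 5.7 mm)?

1

At z = 5.7 mm: the cone: at t=0.570 of its height the radius interpolates to r₁+(r₂−r₁)t = 4.575, giving a regular 16-gon of that circumradius; the r=4 sphere at (2.5, 8) contributes a regular 16-gon of circumradius √(4²−2.7²) = 2.951; After the difference (first − rest): starting from the cone, the r=4 sphere at (2.5, 8) misses the remaining region (no effect) — 1 connected region; the sphere at (6.5, -2.5) is not intersected at this z (|z−center|=10.800 > r=7); Taking the union: only the result so far is present, so the union is just that shape — 1 connected region. Overall, the cross-section is a single solid region. Island count = 1.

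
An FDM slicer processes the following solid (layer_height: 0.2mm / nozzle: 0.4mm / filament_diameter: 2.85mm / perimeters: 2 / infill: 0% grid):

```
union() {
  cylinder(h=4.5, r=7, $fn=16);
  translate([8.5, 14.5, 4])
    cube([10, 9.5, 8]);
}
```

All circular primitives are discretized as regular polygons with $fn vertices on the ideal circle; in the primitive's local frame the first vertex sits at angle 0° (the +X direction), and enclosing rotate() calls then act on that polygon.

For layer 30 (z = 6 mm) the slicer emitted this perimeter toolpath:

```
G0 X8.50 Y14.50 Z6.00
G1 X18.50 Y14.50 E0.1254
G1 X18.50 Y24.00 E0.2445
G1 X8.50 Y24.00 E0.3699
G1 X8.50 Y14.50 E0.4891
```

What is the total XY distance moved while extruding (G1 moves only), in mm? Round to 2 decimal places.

Sum the Euclidean lengths of each G1 segment: total = 39.00 mm.

39.00 mm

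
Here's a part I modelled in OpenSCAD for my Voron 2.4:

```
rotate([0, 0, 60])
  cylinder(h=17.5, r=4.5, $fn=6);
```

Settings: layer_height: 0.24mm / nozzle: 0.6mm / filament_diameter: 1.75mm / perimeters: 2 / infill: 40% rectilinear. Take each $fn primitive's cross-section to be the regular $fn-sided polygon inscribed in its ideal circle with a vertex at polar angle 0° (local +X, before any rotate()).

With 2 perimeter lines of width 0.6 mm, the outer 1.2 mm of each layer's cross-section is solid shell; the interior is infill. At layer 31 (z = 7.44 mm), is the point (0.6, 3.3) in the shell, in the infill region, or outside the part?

At z = 7.44 mm: the r=4.5 cylinder contributes a regular 6-gon of circumradius 4.5; (rotated 60° about Z; rotation is an isometry so areas/perimeters/island counts are preserved). Overall, the cross-section is a single solid region. Undo the 60° rotation: the query point maps to (3.158, 1.130) in the un-rotated model frame. The nearest boundary edge runs (4.50, 0.00)→(2.25, 3.90); distance from the point to it = 0.60 mm. The point is inside the cross-section, 0.60 mm from the nearest boundary — within the 1.2 mm shell band (2 × 0.6).

shell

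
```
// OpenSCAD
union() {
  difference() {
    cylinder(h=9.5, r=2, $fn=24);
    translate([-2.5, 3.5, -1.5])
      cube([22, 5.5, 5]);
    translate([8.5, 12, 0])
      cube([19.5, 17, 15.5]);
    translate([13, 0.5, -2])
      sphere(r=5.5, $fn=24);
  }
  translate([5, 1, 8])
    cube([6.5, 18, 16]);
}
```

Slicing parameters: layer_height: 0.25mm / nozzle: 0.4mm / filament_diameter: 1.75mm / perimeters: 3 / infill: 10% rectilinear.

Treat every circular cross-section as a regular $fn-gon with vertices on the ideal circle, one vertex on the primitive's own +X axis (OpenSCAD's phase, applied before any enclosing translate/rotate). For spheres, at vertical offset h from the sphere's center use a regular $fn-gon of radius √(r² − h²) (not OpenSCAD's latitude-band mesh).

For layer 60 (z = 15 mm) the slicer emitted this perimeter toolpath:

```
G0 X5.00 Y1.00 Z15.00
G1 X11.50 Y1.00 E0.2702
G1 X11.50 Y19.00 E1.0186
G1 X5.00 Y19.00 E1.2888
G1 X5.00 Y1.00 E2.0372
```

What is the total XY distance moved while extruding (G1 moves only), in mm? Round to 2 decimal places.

49.00 mm

Sum the Euclidean lengths of each G1 segment: total = 49.00 mm.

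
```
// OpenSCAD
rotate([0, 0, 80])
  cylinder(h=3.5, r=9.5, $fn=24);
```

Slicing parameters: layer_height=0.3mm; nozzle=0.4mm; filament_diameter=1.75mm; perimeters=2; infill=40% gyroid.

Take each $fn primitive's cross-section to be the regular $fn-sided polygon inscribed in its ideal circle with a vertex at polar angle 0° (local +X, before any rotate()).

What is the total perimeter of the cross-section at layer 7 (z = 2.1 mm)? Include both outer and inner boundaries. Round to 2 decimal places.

At z = 2.1 mm: the r=9.5 cylinder contributes a regular 24-gon of circumradius 9.5 (perimeter = 2·24·9.500·sin(180°/24) = 59.52 mm); (rotated 80° about Z; rotation is an isometry so areas/perimeters/island counts are preserved). Overall, the cross-section is a single solid region. Total boundary length (outer) = 59.52 mm.

59.52 mm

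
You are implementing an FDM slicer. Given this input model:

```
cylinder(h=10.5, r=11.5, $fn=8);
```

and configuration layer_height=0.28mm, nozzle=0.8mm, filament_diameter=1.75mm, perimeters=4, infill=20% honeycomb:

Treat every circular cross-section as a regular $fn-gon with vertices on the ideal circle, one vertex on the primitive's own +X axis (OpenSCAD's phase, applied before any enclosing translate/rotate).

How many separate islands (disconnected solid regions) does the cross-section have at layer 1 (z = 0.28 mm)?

At z = 0.28 mm: the r=11.5 cylinder contributes a regular 8-gon of circumradius 11.5. Overall, the cross-section is a single solid region. Island count = 1.

1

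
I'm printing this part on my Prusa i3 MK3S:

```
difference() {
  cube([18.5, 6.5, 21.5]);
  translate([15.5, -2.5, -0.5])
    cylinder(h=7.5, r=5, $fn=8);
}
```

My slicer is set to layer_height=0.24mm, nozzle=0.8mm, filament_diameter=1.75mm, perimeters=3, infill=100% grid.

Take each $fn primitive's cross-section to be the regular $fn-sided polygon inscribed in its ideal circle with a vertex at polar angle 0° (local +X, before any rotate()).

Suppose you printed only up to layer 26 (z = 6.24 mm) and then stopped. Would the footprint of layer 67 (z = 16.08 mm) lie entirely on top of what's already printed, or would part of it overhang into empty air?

Compare the two slices. At z = 6.24: the cube (footprint 18.5×6.5) is included at this height (area 120.25 mm²); the cylinder at (15.5, -2.5): section is a regular 8-gon, circumradius r=5 (area = (8/2)·5.000²·sin(360°/8) = 70.71 mm²); After the difference (first − rest): starting from the 18.5×6.5 cube (120.25 mm²), the r=5 cylinder at (15.5, -2.5) partially overlaps it — only the 12.11 mm² overlap (of its 70.71 mm²) is removed, clipping the outline — area = 108.14 mm². At z = 16.08: the cube is present — its section is the full 18.5×6.5 rectangle (area 120.25 mm²); the cylinder at (15.5, -2.5) is not intersected at this z (z outside [-0.5, 7]); Subtracting the remaining from the first: none of the subtracted shapes is present at this height, so the 18.5×6.5 cube is unchanged — area = 120.25 mm². Checking containment: at z = 16.08 the cross-section extends beyond the z = 6.24 cross-section by about 12.11 mm².

part overhangs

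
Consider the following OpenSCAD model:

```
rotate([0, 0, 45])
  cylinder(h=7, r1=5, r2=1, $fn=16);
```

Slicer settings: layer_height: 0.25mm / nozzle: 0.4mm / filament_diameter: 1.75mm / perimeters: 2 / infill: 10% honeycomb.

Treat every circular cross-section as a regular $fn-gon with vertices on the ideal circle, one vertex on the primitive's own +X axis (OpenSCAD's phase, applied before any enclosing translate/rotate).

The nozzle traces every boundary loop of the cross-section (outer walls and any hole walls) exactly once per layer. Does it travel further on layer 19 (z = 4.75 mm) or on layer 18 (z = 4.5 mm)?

Layer 19 (z = 4.75): the cone (r1=5→r2=1) has section circumradius 2.286 here — a regular 16-gon (perimeter = 2·16·2.286·sin(180°/16) = 14.27 mm); (whole slice rotated 45° about Z — lengths, areas and connectivity unchanged). So its perimeter = 14.27 mm. Layer 18 (z = 4.5): the cone contributes a regular 16-gon of circumradius 2.429 (interpolated between r1=5 and r2=1 at t=0.643) (perimeter = 2·16·2.429·sin(180°/16) = 15.16 mm); (whole slice rotated 45° about Z — lengths, areas and connectivity unchanged). So its perimeter = 15.16 mm. Layer 18 is larger (15.16 vs 14.27 mm).

layer 18 (z = 4.5 mm)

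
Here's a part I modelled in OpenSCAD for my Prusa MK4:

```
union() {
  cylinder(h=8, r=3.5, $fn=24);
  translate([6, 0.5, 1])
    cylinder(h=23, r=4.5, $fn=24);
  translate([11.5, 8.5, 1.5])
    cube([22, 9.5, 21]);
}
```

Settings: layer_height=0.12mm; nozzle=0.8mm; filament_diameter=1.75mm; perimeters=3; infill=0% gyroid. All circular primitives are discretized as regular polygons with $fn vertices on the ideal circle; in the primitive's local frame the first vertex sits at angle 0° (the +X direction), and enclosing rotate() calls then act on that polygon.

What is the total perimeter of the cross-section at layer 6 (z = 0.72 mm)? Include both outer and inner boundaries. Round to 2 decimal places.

At z = 0.72 mm: the cylinder: section is a regular 24-gon, circumradius r=3.5 (perimeter = 2·24·3.500·sin(180°/24) = 21.93 mm); the cylinder at (6, 0.5) is absent (z outside [1, 24]); the cube at (11.5, 8.5) does not reach this height (z outside [1.5, 22.5]); Taking the union: only the r=3.5 cylinder is present, so the union is just that shape — boundary = 21.93 mm. Overall, the cross-section is a single solid region. Total boundary length (outer) = 21.93 mm.

21.93 mm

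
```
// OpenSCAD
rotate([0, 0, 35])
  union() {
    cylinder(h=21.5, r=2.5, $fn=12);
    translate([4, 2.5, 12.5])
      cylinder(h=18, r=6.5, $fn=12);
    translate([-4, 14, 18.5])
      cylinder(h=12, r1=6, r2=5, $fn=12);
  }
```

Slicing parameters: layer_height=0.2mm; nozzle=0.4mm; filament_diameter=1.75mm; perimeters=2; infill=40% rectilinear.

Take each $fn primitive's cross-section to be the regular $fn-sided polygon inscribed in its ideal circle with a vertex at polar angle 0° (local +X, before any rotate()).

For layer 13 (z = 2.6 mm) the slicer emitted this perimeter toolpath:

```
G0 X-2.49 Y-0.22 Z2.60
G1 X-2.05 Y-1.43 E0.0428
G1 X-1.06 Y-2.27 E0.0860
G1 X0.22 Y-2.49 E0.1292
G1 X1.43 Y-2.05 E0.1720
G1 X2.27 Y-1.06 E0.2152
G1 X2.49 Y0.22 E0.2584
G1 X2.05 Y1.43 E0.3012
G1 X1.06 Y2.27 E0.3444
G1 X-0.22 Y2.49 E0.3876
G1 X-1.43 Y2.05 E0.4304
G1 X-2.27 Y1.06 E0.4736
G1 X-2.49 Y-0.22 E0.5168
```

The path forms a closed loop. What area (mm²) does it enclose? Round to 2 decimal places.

Apply the shoelace formula to the sequence of (X, Y) vertices; enclosed area = 18.77 mm².

18.77 mm²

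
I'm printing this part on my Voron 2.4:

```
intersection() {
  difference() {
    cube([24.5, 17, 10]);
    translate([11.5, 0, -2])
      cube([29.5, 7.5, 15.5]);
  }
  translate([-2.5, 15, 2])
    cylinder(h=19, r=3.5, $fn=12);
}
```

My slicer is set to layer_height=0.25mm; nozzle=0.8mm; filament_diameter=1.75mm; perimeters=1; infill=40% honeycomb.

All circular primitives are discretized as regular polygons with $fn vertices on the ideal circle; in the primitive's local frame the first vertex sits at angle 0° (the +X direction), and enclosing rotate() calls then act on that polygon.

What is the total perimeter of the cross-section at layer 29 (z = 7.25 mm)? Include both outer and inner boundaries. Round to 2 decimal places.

At z = 7.25 mm: the 24.5×17 cube contributes its full rectangle (perimeter 83.00 mm); the 29.5×7.5 cube at (11.5, 0) contributes its full rectangle (perimeter 74.00 mm); Taking the first minus the rest: starting from the 24.5×17 cube, the 29.5×7.5 cube at (11.5, 0) partially overlaps it — only the 97.50 mm² overlap (of its 221.25 mm²) is removed, clipping the outline — boundary = 83.00 mm; the cylinder at (-2.5, 15): section is a regular 12-gon, circumradius r=3.5 (perimeter = 2·12·3.500·sin(180°/12) = 21.74 mm); Keeping only the common overlap: the r=3.5 cylinder at (-2.5, 15) partially overlaps the result so far; clipping to the common part keeps 2.92 mm² — boundary = 9.29 mm. Overall, the cross-section is a single solid region. Total boundary length (outer) = 9.29 mm.

9.29 mm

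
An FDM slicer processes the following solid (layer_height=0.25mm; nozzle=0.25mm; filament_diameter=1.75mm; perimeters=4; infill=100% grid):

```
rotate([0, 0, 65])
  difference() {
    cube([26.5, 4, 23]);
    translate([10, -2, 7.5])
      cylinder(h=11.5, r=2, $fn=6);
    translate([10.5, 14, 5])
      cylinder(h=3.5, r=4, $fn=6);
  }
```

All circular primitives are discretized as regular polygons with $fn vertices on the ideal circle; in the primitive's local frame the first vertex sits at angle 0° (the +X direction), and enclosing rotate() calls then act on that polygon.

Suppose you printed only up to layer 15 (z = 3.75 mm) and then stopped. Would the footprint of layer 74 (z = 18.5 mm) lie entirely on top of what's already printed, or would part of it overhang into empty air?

Compare the two slices. At z = 3.75: the 26.5×4 cube contributes its full rectangle (area 106.00 mm²); the cylinder at (10, -2) does not reach this height (z outside [7.5, 19]); the cylinder at (10.5, 14) does not reach this height (z outside [5, 8.5]); Taking the first minus the rest: none of the subtracted shapes is present at this height, so the 26.5×4 cube is unchanged — area = 106.00 mm²; (rotated 65° about Z; rotation is an isometry so areas/perimeters/island counts are preserved). At z = 18.5: the 26.5×4 cube contributes its full rectangle (area 106.00 mm²); the r=2 cylinder at (10, -2) contributes a regular 6-gon of circumradius 2 (area = (6/2)·2.000²·sin(360°/6) = 10.39 mm²); the cylinder at (10.5, 14) is absent (z outside [5, 8.5]); After the difference (first − rest): starting from the 26.5×4 cube (106.00 mm²), the r=2 cylinder at (10, -2) misses the remaining region (no effect) — area = 106.00 mm²; (rotated 65° about Z; rotation is an isometry so areas/perimeters/island counts are preserved). Checking containment: the cross-section at z = 18.5 is a subset of the cross-section at z = 3.75.

entirely on top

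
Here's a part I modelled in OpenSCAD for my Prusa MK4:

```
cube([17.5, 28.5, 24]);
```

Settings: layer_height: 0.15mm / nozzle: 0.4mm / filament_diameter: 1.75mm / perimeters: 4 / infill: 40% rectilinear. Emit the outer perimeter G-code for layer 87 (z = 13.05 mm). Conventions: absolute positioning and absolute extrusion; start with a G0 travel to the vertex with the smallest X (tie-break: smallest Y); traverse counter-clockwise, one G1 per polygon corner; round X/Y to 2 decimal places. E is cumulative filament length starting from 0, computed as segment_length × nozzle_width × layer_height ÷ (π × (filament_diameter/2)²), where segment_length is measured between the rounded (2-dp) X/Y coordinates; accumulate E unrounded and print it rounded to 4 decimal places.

At z = 13.05 mm: the 17.5×28.5 cube contributes its full rectangle. The outline is a single polygon with 4 vertices. Extrusion per mm of travel: 0.4 × 0.15 / (π × 0.875²) = 0.024945. Accumulating E over each segment gives final E = 2.2949.

G0 X0.00 Y0.00 Z13.05
G1 X17.50 Y0.00 E0.4365
G1 X17.50 Y28.50 E1.1475
G1 X0.00 Y28.50 E1.5840
G1 X0.00 Y0.00 E2.2949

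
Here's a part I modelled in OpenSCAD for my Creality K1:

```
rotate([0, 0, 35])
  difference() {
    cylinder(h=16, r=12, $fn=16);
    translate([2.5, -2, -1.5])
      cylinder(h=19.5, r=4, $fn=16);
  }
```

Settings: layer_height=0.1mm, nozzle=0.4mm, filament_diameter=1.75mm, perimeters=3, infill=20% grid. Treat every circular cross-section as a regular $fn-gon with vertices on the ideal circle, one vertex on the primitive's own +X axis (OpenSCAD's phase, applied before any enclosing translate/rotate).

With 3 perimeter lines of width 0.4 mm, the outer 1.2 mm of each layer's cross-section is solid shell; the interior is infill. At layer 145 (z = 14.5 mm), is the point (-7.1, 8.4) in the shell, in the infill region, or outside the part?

shell

At z = 14.5 mm: the r=12 cylinder contributes a regular 16-gon of circumradius 12; the r=4 cylinder at (2.5, -2) gives a regular 16-gon of circumradius 4 (constant along its height); Subtracting the remaining from the first: starting from the r=12 cylinder, the r=4 cylinder at (2.5, -2) lies wholly inside it (removes its full 48.98 mm² and its 24.97 mm outline becomes a hole wall) — 1 connected region with 1 hole; (whole slice rotated 35° about Z — lengths, areas and connectivity unchanged). Overall, the cross-section is one region with 1 hole. Undo the 35° rotation: the query point maps to (-0.998, 10.953) in the un-rotated model frame. The nearest boundary edge runs (-4.59, 11.09)→(0.00, 12.00); distance from the point to it = 0.83 mm. The point is inside the cross-section, 0.83 mm from the nearest boundary — within the 1.2 mm shell band (3 × 0.4).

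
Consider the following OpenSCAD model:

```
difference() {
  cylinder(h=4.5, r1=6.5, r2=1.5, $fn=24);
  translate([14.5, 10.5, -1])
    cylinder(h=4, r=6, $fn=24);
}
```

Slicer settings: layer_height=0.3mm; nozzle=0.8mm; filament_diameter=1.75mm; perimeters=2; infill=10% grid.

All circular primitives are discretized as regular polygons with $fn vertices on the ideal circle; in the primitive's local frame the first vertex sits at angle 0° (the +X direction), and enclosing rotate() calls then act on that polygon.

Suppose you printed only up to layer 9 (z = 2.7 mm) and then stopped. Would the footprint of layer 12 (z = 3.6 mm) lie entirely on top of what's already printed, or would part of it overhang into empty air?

Compare the two slices. At z = 2.7: the cone: at t=0.600 of its height the radius interpolates to r₁+(r₂−r₁)t = 3.500, giving a regular 24-gon of that circumradius (area = (24/2)·3.500²·sin(360°/24) = 38.05 mm²); the r=6 cylinder at (14.5, 10.5) contributes a regular 24-gon of circumradius 6 (area = (24/2)·6.000²·sin(360°/24) = 111.81 mm²); After the difference (first − rest): starting from the cone (38.05 mm²), the r=6 cylinder at (14.5, 10.5) misses the remaining region (no effect) — area = 38.05 mm². At z = 3.6: the cone (r1=6.5→r2=1.5) has section circumradius 2.500 here — a regular 24-gon (area = (24/2)·2.500²·sin(360°/24) = 19.41 mm²); the cylinder at (14.5, 10.5) is absent (z outside [-1, 3]); Taking the first minus the rest: none of the subtracted shapes is present at this height, so the cone is unchanged — area = 19.41 mm². Checking containment: the cross-section at z = 3.6 is a subset of the cross-section at z = 2.7.

entirely on top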